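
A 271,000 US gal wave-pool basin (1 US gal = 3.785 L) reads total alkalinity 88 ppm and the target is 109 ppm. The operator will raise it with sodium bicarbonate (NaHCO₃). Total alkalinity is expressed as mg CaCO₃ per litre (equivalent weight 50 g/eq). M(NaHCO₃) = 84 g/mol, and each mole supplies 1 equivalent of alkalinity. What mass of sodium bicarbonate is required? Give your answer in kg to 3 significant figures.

Volume: 271,000 US gal × 3.785 L/gal = 1,025,735 L.
Alkalinity to add: (109 − 88) = 21 mg/L as CaCO₃ × 1,025,735 L = 21,540 g as CaCO₃.
Equivalents: 21,540 g ÷ 50 g/eq = 430.8 eq.
NaHCO₃ supplies 1 eq per mole → 430.8 mol.
Mass: 430.8 mol × 84 g/mol = 36,190 g.

36.2 kg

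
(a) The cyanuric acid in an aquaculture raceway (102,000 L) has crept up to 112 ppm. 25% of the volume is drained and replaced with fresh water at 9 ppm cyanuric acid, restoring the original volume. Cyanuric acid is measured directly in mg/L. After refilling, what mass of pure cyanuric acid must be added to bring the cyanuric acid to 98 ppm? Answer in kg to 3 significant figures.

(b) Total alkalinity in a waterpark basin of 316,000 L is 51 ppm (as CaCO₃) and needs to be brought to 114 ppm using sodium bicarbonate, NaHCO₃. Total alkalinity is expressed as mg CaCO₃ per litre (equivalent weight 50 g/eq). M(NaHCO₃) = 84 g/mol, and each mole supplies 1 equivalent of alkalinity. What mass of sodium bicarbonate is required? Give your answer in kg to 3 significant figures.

(a) After draining 25% and refilling: 112 × 0.75 + 9 × 0.25 = 86.25 ppm.
(a) Deficit to target: 98 − 86.25 = 11.75 mg/L.
(a) Mass: 11.75 mg/L × 102,000 L = 1198 g cyanuric acid.

(b) Alkalinity to add: (114 − 51) = 63 mg/L as CaCO₃ × 316,000 L = 19,910 g as CaCO₃.
(b) Equivalents: 19,910 g ÷ 50 g/eq = 398.2 eq.
(b) NaHCO₃ supplies 1 eq per mole → 398.2 mol.
(b) Mass: 398.2 mol × 84 g/mol = 33,450 g.

(a) 1.20 kg; (b) 33.4 kg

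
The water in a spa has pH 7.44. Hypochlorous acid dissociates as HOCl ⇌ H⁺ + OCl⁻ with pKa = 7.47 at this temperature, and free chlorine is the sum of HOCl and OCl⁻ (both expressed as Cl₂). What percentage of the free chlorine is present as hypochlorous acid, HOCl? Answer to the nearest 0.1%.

51.7%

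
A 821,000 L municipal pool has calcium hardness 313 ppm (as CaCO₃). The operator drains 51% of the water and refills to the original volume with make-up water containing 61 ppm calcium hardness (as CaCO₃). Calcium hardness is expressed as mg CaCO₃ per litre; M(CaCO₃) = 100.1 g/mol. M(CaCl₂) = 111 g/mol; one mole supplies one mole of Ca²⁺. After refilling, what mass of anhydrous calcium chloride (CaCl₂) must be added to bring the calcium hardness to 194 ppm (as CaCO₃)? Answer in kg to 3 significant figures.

After draining 51% and refilling: 313 × 0.49 + 61 × 0.51 = 184.48 ppm.
Deficit to target: 194 − 184.48 = 9.52 mg/L.
As CaCO₃: 9.52 mg/L × 821,000 L = 7816 g; ÷ 100.1 = 78.08 mol Ca²⁺.
Mass: 78.08 × 111 = 8667 g.

8.67 kg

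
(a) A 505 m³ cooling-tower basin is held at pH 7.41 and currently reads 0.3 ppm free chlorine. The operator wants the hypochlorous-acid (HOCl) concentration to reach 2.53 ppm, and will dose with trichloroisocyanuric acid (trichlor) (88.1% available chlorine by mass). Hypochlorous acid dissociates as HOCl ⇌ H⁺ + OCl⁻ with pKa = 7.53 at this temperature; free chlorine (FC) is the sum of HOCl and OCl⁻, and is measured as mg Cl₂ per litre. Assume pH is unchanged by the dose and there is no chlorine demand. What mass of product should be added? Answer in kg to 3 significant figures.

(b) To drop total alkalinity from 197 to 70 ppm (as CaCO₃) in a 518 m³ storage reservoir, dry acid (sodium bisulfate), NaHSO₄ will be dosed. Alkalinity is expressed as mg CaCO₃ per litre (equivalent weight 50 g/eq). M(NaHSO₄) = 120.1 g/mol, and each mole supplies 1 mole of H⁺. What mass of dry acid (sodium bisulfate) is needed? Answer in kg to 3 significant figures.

(a) Volume: 505 m³ = 505,000 L.
(a) [OCl⁻]/[HOCl] = 10^(pH − pKa) = 10^(7.41 − 7.53) = 0.7586; fraction as HOCl = 1/(1 + 0.7586) = 0.5686.
(a) Free chlorine required for 2.53 ppm HOCl: 2.53 / 0.5686 = 4.449 ppm.
(a) FC to add: 4.449 − 0.3 = 4.149 mg/L as Cl₂.
(a) Cl₂ equivalent: 4.149 mg/L × 505,000 L = 2095 g.
(a) Product at 88.1% available Cl: 2095 / 0.881 = 2378 g.

(b) Volume: 518 m³ = 518,000 L.
(b) Alkalinity to neutralize: (197 − 70) = 127 mg/L as CaCO₃ × 518,000 L = 65,790 g as CaCO₃.
(b) Equivalents of H⁺ required: 65,790 ÷ 50 g/eq = 1316 eq = 1316 mol NaHSO₄.
(b) Mass of NaHSO₄: 1316 × 120.1 = 158,000 g.

(a) 2.38 kg; (b) 158 kg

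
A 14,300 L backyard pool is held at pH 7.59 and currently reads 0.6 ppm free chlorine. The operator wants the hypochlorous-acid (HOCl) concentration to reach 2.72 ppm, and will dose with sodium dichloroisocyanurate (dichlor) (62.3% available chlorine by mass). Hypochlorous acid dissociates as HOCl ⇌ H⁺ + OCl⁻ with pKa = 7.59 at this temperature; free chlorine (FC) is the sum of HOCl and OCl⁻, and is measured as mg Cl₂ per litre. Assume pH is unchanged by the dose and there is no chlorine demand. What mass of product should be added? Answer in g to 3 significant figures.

[OCl⁻]/[HOCl] = 10^(pH − pKa) = 10^(7.59 − 7.59) = 1; fraction as HOCl = 1/(1 + 1) = 0.5.
Free chlorine required for 2.72 ppm HOCl: 2.72 / 0.5 = 5.44 ppm.
FC to add: 5.44 − 0.6 = 4.84 mg/L as Cl₂.
Cl₂ equivalent: 4.84 mg/L × 14,300 L = 69.21 g.
Product at 62.3% available Cl: 69.21 / 0.623 = 111.1 g.

111 g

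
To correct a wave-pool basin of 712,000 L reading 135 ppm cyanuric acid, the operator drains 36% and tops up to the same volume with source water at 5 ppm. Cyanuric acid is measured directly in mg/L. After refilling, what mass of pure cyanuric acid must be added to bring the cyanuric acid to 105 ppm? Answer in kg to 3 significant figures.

After draining 36% and refilling: 135 × 0.64 + 5 × 0.36 = 88.2 ppm.
Deficit to target: 105 − 88.2 = 16.8 mg/L.
Mass: 16.8 mg/L × 712,000 L = 11,960 g cyanuric acid.

12.0 kg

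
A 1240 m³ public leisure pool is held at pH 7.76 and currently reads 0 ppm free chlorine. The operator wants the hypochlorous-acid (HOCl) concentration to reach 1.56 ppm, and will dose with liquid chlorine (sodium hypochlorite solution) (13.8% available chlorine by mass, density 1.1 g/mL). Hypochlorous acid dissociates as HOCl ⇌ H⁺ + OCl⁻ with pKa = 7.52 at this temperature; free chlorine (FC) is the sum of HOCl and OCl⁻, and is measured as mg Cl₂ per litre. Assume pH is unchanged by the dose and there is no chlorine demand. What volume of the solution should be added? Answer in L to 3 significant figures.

Volume: 1240 m³ = 1,240,000 L.
[OCl⁻]/[HOCl] = 10^(pH − pKa) = 10^(7.76 − 7.52) = 1.738; fraction as HOCl = 1/(1 + 1.738) = 0.3653.
Free chlorine required for 1.56 ppm HOCl: 1.56 / 0.3653 = 4.271 ppm.
FC to add: 4.271 − 0 = 4.271 mg/L as Cl₂.
Cl₂ equivalent: 4.271 mg/L × 1,240,000 L = 5296 g.
Product at 13.8% available Cl: 5296 / 0.138 = 38,380 g.
Volume: 38,380 g ÷ 1.1 g/mL = 34,890 mL.

34.9 L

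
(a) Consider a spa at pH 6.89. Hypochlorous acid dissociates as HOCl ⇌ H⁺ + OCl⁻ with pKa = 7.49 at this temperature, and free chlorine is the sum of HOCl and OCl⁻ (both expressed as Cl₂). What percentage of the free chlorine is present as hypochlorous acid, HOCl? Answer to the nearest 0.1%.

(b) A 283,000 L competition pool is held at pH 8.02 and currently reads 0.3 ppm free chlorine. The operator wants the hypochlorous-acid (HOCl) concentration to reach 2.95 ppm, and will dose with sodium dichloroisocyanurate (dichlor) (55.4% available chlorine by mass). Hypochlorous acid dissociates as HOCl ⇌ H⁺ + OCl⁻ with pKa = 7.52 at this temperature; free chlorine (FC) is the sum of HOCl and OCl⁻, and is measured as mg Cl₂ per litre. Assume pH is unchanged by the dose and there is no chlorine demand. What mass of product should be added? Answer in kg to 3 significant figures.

(a) [OCl⁻]/[HOCl] = 10^(pH − pKa) = 10^(6.89 − 7.49) = 10^-0.60 = 0.2512.
(a) Fraction as HOCl = 1 / (1 + 0.2512) = 0.7992.

(b) [OCl⁻]/[HOCl] = 10^(pH − pKa) = 10^(8.02 − 7.52) = 3.162; fraction as HOCl = 1/(1 + 3.162) = 0.2403.
(b) Free chlorine required for 2.95 ppm HOCl: 2.95 / 0.2403 = 12.28 ppm.
(b) FC to add: 12.28 − 0.3 = 11.98 mg/L as Cl₂.
(b) Cl₂ equivalent: 11.98 mg/L × 283,000 L = 3390 g.
(b) Product at 55.4% available Cl: 3390 / 0.554 = 6119 g.

(a) 79.9%; (b) 6.12 kg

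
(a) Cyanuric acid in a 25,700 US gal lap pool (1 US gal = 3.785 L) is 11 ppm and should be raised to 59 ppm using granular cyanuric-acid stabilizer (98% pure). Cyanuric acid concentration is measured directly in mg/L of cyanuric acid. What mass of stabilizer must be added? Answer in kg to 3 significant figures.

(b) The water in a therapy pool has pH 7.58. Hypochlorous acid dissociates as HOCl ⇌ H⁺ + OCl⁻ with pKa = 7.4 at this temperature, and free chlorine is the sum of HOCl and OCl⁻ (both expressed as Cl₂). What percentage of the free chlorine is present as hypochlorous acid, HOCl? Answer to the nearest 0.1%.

(a) Volume: 25,700 US gal × 3.785 L/gal = 97,274 L.
(a) CYA to add: (59 − 11) = 48 mg/L × 97,274 L = 4669 g cyanuric acid.
(a) At 98% purity: 4669 / 0.98 = 4764 g product.

(b) [OCl⁻]/[HOCl] = 10^(pH − pKa) = 10^(7.58 − 7.4) = 10^0.18 = 1.514.
(b) Fraction as HOCl = 1 / (1 + 1.514) = 0.3978.

(a) 4.76 kg; (b) 39.8%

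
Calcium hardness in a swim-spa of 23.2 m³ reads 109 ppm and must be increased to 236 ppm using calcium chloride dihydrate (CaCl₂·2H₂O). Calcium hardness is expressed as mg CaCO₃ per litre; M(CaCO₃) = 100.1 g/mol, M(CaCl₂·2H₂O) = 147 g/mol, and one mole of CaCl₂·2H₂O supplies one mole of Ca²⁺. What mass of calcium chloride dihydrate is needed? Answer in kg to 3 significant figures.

Volume: 23.2 m³ = 23,200 L.
Hardness to add: (236 − 109) = 127 mg/L as CaCO₃ × 23,200 L = 2946 g as CaCO₃.
Moles of Ca²⁺ (1 mol Ca²⁺ ≡ 1 mol CaCO₃): 2946 / 100.1 g/mol = 29.43 mol.
Mass of CaCl₂·2H₂O: 29.43 × 147 = 4327 g.

4.33 kg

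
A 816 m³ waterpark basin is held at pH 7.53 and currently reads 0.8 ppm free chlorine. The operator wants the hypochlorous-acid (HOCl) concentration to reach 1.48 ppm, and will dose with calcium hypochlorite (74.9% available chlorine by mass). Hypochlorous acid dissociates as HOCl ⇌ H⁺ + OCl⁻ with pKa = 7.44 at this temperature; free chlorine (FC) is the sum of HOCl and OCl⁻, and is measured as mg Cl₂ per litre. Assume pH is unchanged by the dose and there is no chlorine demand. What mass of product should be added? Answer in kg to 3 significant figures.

Volume: 816 m³ = 816,000 L.
[OCl⁻]/[HOCl] = 10^(pH − pKa) = 10^(7.53 − 7.44) = 1.23; fraction as HOCl = 1/(1 + 1.23) = 0.4484.
Free chlorine required for 1.48 ppm HOCl: 1.48 / 0.4484 = 3.301 ppm.
FC to add: 3.301 − 0.8 = 2.501 mg/L as Cl₂.
Cl₂ equivalent: 2.501 mg/L × 816,000 L = 2041 g.
Product at 74.9% available Cl: 2041 / 0.749 = 2725 g.

2.72 kg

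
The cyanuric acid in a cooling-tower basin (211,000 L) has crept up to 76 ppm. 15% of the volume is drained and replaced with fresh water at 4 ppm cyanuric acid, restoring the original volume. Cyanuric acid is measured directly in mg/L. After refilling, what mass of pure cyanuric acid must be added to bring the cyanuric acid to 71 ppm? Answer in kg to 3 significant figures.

1.22 kg

After draining 15% and refilling: 76 × 0.85 + 4 × 0.15 = 65.2 ppm.
Deficit to target: 71 − 65.2 = 5.8 mg/L.
Mass: 5.8 mg/L × 211,000 L = 1224 g cyanuric acid.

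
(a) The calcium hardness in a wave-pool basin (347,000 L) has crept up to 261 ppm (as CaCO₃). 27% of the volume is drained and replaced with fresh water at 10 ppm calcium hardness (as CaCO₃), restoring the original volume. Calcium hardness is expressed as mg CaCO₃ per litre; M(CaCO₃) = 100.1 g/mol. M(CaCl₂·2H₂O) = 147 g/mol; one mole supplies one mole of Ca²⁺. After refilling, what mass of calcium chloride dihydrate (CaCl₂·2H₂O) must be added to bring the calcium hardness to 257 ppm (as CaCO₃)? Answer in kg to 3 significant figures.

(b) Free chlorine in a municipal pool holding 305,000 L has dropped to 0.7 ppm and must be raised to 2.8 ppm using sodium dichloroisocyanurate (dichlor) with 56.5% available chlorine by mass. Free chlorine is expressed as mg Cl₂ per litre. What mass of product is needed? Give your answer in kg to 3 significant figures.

(a) 32.5 kg; (b) 1.13 kg

(a) After draining 27% and refilling: 261 × 0.73 + 10 × 0.27 = 193.23 ppm.
(a) Deficit to target: 257 − 193.23 = 63.77 mg/L.
(a) As CaCO₃: 63.77 mg/L × 347,000 L = 22,130 g; ÷ 100.1 = 221.1 mol Ca²⁺.
(a) Mass: 221.1 × 147 = 32,500 g.

(b) Chlorine deficit: 2.8 − 0.7 = 2.1 ppm = 2.1 mg/L as Cl₂.
(b) Cl₂ equivalent needed: 2.1 mg/L × 305,000 L = 640,500 mg = 640.5 g.
(b) Product at 56.5% available chlorine: 640.5 / 0.565 = 1134 g.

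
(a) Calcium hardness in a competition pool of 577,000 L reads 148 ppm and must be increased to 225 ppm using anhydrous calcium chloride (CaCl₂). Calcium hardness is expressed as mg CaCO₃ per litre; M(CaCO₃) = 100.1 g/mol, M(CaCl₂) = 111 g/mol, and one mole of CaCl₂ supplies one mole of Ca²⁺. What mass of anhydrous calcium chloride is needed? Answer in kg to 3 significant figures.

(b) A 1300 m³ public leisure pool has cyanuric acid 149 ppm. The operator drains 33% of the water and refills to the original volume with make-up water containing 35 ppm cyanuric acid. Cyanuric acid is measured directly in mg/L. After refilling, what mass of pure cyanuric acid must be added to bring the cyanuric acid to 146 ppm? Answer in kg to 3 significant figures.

(a) 49.3 kg; (b) 45.0 kg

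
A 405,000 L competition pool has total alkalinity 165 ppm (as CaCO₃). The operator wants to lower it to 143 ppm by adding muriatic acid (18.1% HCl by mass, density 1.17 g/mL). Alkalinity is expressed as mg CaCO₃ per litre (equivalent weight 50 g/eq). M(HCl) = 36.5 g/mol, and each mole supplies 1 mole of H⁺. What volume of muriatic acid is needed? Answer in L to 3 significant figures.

30.7 L

Alkalinity to neutralize: (165 − 143) = 22 mg/L as CaCO₃ × 405,000 L = 8910 g as CaCO₃.
Equivalents of H⁺ required: 8910 ÷ 50 g/eq = 178.2 eq = 178.2 mol HCl.
Mass of HCl: 178.2 × 36.5 = 6504 g.
Mass of 18.1% solution: 6504 / 0.181 = 35,940 g.
Volume: 35,940 g ÷ 1.17 g/mL = 30,710 mL.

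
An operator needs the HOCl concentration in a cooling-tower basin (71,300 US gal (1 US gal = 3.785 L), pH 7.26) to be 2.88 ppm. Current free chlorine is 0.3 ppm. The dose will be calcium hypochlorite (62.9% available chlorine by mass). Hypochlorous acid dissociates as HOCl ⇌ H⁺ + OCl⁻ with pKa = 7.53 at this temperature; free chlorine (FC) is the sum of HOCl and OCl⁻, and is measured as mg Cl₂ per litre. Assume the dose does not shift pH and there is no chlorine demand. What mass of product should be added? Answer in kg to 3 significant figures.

Volume: 71,300 US gal × 3.785 L/gal = 269,870 L.
[OCl⁻]/[HOCl] = 10^(pH − pKa) = 10^(7.26 − 7.53) = 0.537; fraction as HOCl = 1/(1 + 0.537) = 0.6506.
Free chlorine required for 2.88 ppm HOCl: 2.88 / 0.6506 = 4.427 ppm.
FC to add: 4.427 − 0.3 = 4.127 mg/L as Cl₂.
Cl₂ equivalent: 4.127 mg/L × 269,870 L = 1114 g.
Product at 62.9% available Cl: 1114 / 0.629 = 1771 g.

1.77 kg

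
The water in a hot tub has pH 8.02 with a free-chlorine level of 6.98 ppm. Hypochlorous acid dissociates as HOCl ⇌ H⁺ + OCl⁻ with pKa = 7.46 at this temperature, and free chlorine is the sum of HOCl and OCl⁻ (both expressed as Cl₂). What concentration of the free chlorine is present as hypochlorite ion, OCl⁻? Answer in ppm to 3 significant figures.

5.47 ppm

[OCl⁻]/[HOCl] = 10^(pH − pKa) = 10^(8.02 − 7.46) = 10^0.56 = 3.631.
Fraction as HOCl = 1 / (1 + 3.631) = 0.2159.
OCl⁻ = (1 − 0.2159) × 6.98 ppm = 5.473 ppm.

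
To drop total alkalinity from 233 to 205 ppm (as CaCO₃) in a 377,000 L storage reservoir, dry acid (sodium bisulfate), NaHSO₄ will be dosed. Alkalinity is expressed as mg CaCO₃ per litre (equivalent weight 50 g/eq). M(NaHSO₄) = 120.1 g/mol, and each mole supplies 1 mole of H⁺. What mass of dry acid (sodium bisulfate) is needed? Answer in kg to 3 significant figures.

Alkalinity to neutralize: (233 − 205) = 28 mg/L as CaCO₃ × 377,000 L = 10,560 g as CaCO₃.
Equivalents of H⁺ required: 10,560 ÷ 50 g/eq = 211.1 eq = 211.1 mol NaHSO₄.
Mass of NaHSO₄: 211.1 × 120.1 = 25,360 g.

25.4 kg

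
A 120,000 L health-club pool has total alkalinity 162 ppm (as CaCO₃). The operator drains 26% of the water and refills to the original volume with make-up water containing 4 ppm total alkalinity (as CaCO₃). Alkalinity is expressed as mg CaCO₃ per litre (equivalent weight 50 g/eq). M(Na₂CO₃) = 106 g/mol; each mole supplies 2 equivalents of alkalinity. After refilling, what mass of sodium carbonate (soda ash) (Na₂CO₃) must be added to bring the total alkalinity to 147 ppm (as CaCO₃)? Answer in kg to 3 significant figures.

After draining 26% and refilling: 162 × 0.74 + 4 × 0.26 = 120.92 ppm.
Deficit to target: 147 − 120.92 = 26.08 mg/L.
As CaCO₃: 26.08 mg/L × 120,000 L = 3130 g; ÷ 50 g/eq ÷ 2 = 31.3 mol Na₂CO₃.
Mass: 31.3 × 106 = 3317 g.

3.32 kg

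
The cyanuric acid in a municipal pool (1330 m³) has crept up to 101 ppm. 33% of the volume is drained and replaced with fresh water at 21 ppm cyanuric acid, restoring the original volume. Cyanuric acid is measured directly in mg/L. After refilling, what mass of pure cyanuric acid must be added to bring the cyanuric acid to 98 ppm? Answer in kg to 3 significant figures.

Volume: 1330 m³ = 1,330,000 L.
After draining 33% and refilling: 101 × 0.67 + 21 × 0.33 = 74.6 ppm.
Deficit to target: 98 − 74.6 = 23.4 mg/L.
Mass: 23.4 mg/L × 1,330,000 L = 31,120 g cyanuric acid.

31.1 kg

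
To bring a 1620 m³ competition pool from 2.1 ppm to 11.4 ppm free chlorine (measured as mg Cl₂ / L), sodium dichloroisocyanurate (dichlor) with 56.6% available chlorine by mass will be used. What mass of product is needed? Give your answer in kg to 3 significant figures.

26.6 kg

Volume: 1620 m³ = 1,620,000 L.
Chlorine deficit: 11.4 − 2.1 = 9.3 ppm = 9.3 mg/L as Cl₂.
Cl₂ equivalent needed: 9.3 mg/L × 1,620,000 L = 15,070,000 mg = 15,070 g.
Product at 56.6% available chlorine: 15,070 / 0.566 = 26,620 g.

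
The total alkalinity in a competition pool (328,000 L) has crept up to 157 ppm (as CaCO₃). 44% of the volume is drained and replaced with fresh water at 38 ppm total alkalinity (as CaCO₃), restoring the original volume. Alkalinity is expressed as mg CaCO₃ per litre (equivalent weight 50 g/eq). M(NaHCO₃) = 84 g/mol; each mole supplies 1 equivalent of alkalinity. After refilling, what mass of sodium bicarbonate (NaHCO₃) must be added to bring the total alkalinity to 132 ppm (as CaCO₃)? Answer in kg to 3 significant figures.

After draining 44% and refilling: 157 × 0.56 + 38 × 0.44 = 104.64 ppm.
Deficit to target: 132 − 104.64 = 27.36 mg/L.
As CaCO₃: 27.36 mg/L × 328,000 L = 8974 g; ÷ 50 g/eq ÷ 1 = 179.5 mol NaHCO₃.
Mass: 179.5 × 84 = 15,080 g.

15.1 kg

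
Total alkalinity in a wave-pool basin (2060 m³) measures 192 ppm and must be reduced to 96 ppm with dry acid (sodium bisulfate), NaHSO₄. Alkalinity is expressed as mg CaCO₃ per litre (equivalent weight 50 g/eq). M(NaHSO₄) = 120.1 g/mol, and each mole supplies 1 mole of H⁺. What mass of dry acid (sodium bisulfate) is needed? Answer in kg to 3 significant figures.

Volume: 2060 m³ = 2,060,000 L.
Alkalinity to neutralize: (192 − 96) = 96 mg/L as CaCO₃ × 2,060,000 L = 197,800 g as CaCO₃.
Equivalents of H⁺ required: 197,800 ÷ 50 g/eq = 3955 eq = 3955 mol NaHSO₄.
Mass of NaHSO₄: 3955 × 120.1 = 475,000 g.

475 kg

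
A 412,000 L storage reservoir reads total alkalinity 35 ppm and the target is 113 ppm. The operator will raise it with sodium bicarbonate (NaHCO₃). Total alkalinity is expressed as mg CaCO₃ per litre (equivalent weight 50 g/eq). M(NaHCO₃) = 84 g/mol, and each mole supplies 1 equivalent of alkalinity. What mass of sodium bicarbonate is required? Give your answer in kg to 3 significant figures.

54.0 kg

Alkalinity to add: (113 − 35) = 78 mg/L as CaCO₃ × 412,000 L = 32,140 g as CaCO₃.
Equivalents: 32,140 g ÷ 50 g/eq = 642.7 eq.
NaHCO₃ supplies 1 eq per mole → 642.7 mol.
Mass: 642.7 mol × 84 g/mol = 53,990 g.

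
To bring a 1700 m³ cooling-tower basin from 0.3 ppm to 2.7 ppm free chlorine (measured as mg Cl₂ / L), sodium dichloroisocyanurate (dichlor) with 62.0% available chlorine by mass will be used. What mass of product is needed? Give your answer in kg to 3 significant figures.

6.58 kg

Volume: 1700 m³ = 1,700,000 L.
Chlorine deficit: 2.7 − 0.3 = 2.4 ppm = 2.4 mg/L as Cl₂.
Cl₂ equivalent needed: 2.4 mg/L × 1,700,000 L = 4,080,000 mg = 4080 g.
Product at 62.0% available chlorine: 4080 / 0.62 = 6581 g.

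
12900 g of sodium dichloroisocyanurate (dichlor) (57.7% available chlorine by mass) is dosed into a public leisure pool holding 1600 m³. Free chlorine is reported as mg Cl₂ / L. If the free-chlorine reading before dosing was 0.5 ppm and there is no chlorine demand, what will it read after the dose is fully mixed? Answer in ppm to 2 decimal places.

5.15 ppm

Volume: 1600 m³ = 1,600,000 L.
Available chlorine delivered: 12,900 g × 0.577 = 7443 g as Cl₂.
Concentration rise: 7443 g / 1,600,000 L = 4.652 mg/L = 4.65 ppm.
Final FC: 0.5 + 4.65 = 5.15 ppm.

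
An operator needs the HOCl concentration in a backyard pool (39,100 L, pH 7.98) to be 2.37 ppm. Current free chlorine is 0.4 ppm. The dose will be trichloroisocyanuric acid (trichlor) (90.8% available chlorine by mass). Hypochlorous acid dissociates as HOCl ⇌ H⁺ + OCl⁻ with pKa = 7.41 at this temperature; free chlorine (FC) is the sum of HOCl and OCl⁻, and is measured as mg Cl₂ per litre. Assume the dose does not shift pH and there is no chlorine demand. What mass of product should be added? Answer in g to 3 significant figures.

[OCl⁻]/[HOCl] = 10^(pH − pKa) = 10^(7.98 − 7.41) = 3.715; fraction as HOCl = 1/(1 + 3.715) = 0.2121.
Free chlorine required for 2.37 ppm HOCl: 2.37 / 0.2121 = 11.18 ppm.
FC to add: 11.18 − 0.4 = 10.78 mg/L as Cl₂.
Cl₂ equivalent: 10.78 mg/L × 39,100 L = 421.3 g.
Product at 90.8% available Cl: 421.3 / 0.908 = 464 g.

464 g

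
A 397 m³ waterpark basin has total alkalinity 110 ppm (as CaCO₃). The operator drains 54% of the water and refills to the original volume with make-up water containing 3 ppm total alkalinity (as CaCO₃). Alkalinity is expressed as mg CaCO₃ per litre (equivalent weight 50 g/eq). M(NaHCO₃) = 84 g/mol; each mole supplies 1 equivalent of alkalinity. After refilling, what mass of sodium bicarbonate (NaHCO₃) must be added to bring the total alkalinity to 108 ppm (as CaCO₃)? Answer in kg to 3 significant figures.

Volume: 397 m³ = 397,000 L.
After draining 54% and refilling: 110 × 0.46 + 3 × 0.54 = 52.22 ppm.
Deficit to target: 108 − 52.22 = 55.78 mg/L.
As CaCO₃: 55.78 mg/L × 397,000 L = 22,140 g; ÷ 50 g/eq ÷ 1 = 442.9 mol NaHCO₃.
Mass: 442.9 × 84 = 37,200 g.

37.2 kg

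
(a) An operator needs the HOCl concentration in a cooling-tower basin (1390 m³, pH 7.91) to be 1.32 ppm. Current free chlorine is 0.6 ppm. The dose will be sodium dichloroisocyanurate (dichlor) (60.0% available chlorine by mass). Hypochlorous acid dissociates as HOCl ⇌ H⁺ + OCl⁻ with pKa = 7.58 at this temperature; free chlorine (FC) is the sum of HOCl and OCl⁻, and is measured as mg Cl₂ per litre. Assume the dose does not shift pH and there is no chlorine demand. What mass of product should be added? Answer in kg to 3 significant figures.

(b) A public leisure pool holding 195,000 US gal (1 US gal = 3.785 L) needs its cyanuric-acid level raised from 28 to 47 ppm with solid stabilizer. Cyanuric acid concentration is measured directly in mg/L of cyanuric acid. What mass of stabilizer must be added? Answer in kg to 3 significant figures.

(a) Volume: 1390 m³ = 1,390,000 L.
(a) [OCl⁻]/[HOCl] = 10^(pH − pKa) = 10^(7.91 − 7.58) = 2.138; fraction as HOCl = 1/(1 + 2.138) = 0.3187.
(a) Free chlorine required for 1.32 ppm HOCl: 1.32 / 0.3187 = 4.142 ppm.
(a) FC to add: 4.142 − 0.6 = 3.542 mg/L as Cl₂.
(a) Cl₂ equivalent: 3.542 mg/L × 1,390,000 L = 4924 g.
(a) Product at 60.0% available Cl: 4924 / 0.6 = 8206 g.

(b) Volume: 195,000 US gal × 3.785 L/gal = 738,075 L.
(b) CYA to add: (47 − 28) = 19 mg/L × 738,075 L = 14,020 g cyanuric acid.

(a) 8.21 kg; (b) 14.0 kg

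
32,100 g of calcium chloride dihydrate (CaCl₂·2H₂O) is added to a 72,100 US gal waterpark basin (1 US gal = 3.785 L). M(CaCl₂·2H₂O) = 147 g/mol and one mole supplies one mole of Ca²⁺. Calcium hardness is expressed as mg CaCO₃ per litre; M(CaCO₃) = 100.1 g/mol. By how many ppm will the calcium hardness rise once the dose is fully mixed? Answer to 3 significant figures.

80.1 ppm

Volume: 72,100 US gal × 3.785 L/gal = 272,898 L.
Moles of Ca²⁺: 32,100 g ÷ 147 g/mol = 218.4 mol.
As CaCO₃: 218.4 mol × 100.1 g/mol = 21,860 g.
Rise: 21,860 g / 272,898 L × 1000 = 80.1 mg/L.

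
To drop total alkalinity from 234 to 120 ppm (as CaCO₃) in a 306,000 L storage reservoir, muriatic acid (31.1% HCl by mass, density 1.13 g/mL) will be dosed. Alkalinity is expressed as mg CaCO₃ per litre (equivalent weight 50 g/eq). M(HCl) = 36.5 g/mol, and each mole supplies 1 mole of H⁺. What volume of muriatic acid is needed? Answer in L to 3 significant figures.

72.5 L

Alkalinity to neutralize: (234 − 120) = 114 mg/L as CaCO₃ × 306,000 L = 34,880 g as CaCO₃.
Equivalents of H⁺ required: 34,880 ÷ 50 g/eq = 697.7 eq = 697.7 mol HCl.
Mass of HCl: 697.7 × 36.5 = 25,470 g.
Mass of 31.1% solution: 25,470 / 0.311 = 81,880 g.
Volume: 81,880 g ÷ 1.13 g/mL = 72,460 mL.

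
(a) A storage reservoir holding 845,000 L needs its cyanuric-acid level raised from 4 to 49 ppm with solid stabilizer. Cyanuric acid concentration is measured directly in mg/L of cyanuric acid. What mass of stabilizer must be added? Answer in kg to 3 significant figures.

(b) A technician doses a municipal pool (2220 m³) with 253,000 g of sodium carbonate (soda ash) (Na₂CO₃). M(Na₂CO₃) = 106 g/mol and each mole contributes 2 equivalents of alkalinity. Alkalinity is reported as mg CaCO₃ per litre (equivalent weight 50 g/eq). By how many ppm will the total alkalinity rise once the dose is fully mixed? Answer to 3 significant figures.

(a) 38.0 kg; (b) 108 ppm

(a) CYA to add: (49 − 4) = 45 mg/L × 845,000 L = 38,020 g cyanuric acid.

(b) Volume: 2220 m³ = 2,220,000 L.
(b) Moles of Na₂CO₃: 253,000 g ÷ 106 g/mol = 2387 mol → 4774 eq of alkalinity.
(b) As CaCO₃: 4774 eq × 50 g/eq = 238,700 g.
(b) Rise: 238,700 g / 2,220,000 L × 1000 = 107.5 mg/L.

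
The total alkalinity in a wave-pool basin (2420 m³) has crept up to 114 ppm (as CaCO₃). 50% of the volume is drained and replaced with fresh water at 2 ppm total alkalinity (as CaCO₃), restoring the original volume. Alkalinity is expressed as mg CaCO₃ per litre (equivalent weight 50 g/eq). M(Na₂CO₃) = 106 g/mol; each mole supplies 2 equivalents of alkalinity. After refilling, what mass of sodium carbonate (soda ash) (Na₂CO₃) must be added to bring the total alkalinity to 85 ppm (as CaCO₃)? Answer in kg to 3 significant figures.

Volume: 2420 m³ = 2,420,000 L.
After draining 50% and refilling: 114 × 0.50 + 2 × 0.50 = 58 ppm.
Deficit to target: 85 − 58 = 27 mg/L.
As CaCO₃: 27 mg/L × 2,420,000 L = 65,340 g; ÷ 50 g/eq ÷ 2 = 653.4 mol Na₂CO₃.
Mass: 653.4 × 106 = 69,260 g.

69.3 kg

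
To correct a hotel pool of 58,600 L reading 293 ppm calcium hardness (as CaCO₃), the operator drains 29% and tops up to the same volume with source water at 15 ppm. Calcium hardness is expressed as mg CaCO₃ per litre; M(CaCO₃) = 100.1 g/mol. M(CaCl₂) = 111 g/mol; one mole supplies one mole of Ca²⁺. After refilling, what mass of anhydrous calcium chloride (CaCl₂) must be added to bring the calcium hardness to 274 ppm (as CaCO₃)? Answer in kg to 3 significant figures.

4.00 kg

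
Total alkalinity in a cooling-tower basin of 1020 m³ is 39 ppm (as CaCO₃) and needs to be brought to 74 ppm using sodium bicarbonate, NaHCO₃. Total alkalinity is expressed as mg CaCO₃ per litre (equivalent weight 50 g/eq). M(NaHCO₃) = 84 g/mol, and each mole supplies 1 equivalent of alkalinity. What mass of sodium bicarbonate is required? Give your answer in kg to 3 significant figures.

60.0 kg

Volume: 1020 m³ = 1,020,000 L.
Alkalinity to add: (74 − 39) = 35 mg/L as CaCO₃ × 1,020,000 L = 35,700 g as CaCO₃.
Equivalents: 35,700 g ÷ 50 g/eq = 714 eq.
NaHCO₃ supplies 1 eq per mole → 714 mol.
Mass: 714 mol × 84 g/mol = 59,980 g.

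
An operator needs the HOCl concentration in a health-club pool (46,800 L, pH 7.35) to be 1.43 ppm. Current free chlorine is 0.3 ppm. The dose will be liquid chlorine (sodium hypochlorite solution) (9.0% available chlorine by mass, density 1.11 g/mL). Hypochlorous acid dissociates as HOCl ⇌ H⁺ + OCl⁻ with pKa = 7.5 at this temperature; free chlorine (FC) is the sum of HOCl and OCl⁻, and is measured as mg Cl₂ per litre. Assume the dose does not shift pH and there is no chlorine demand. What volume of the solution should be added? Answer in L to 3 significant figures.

[OCl⁻]/[HOCl] = 10^(pH − pKa) = 10^(7.35 − 7.5) = 0.7079; fraction as HOCl = 1/(1 + 0.7079) = 0.5855.
Free chlorine required for 1.43 ppm HOCl: 1.43 / 0.5855 = 2.442 ppm.
FC to add: 2.442 − 0.3 = 2.142 mg/L as Cl₂.
Cl₂ equivalent: 2.142 mg/L × 46,800 L = 100.3 g.
Product at 9.0% available Cl: 100.3 / 0.09 = 1114 g.
Volume: 1114 g ÷ 1.11 g/mL = 1004 mL.

1.00 L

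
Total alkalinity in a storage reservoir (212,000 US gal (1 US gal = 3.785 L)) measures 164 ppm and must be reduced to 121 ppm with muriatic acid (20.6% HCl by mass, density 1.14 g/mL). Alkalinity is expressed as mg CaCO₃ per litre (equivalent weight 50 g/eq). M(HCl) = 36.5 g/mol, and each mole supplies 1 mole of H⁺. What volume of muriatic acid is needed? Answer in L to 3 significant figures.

Volume: 212,000 US gal × 3.785 L/gal = 802,420 L.
Alkalinity to neutralize: (164 − 121) = 43 mg/L as CaCO₃ × 802,420 L = 34,500 g as CaCO₃.
Equivalents of H⁺ required: 34,500 ÷ 50 g/eq = 690.1 eq = 690.1 mol HCl.
Mass of HCl: 690.1 × 36.5 = 25,190 g.
Mass of 20.6% solution: 25,190 / 0.206 = 122,300 g.
Volume: 122,300 g ÷ 1.14 g/mL = 107,300 mL.

107 L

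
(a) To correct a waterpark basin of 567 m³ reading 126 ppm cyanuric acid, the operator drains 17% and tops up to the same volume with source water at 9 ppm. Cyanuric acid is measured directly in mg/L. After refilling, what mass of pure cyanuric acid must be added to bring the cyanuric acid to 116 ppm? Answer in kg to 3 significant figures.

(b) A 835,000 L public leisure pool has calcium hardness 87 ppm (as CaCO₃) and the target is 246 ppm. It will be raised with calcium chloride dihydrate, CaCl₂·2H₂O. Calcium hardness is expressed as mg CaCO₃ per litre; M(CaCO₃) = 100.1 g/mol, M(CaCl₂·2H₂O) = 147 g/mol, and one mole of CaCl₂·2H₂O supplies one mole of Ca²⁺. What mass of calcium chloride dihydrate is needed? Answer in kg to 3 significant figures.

(a) 5.61 kg; (b) 195 kg

(a) Volume: 567 m³ = 567,000 L.
(a) After draining 17% and refilling: 126 × 0.83 + 9 × 0.17 = 106.11 ppm.
(a) Deficit to target: 116 − 106.11 = 9.89 mg/L.
(a) Mass: 9.89 mg/L × 567,000 L = 5608 g cyanuric acid.

(b) Hardness to add: (246 − 87) = 159 mg/L as CaCO₃ × 835,000 L = 132,800 g as CaCO₃.
(b) Moles of Ca²⁺ (1 mol Ca²⁺ ≡ 1 mol CaCO₃): 132,800 / 100.1 g/mol = 1326 mol.
(b) Mass of CaCl₂·2H₂O: 1326 × 147 = 195,000 g.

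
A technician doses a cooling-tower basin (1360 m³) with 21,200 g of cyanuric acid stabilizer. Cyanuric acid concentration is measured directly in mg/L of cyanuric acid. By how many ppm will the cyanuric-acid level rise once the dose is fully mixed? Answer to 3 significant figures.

Volume: 1360 m³ = 1,360,000 L.
Rise: 21,200 g / 1,360,000 L × 1000 = 15.59 mg/L.

15.6 ppm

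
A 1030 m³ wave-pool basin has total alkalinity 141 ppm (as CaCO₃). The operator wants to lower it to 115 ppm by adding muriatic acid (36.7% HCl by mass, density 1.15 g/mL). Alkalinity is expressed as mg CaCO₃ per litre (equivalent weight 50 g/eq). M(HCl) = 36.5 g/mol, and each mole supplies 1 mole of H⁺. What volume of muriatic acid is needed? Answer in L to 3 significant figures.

Volume: 1030 m³ = 1,030,000 L.
Alkalinity to neutralize: (141 − 115) = 26 mg/L as CaCO₃ × 1,030,000 L = 26,780 g as CaCO₃.
Equivalents of H⁺ required: 26,780 ÷ 50 g/eq = 535.6 eq = 535.6 mol HCl.
Mass of HCl: 535.6 × 36.5 = 19,550 g.
Mass of 36.7% solution: 19,550 / 0.367 = 53,270 g.
Volume: 53,270 g ÷ 1.15 g/mL = 46,320 mL.

46.3 L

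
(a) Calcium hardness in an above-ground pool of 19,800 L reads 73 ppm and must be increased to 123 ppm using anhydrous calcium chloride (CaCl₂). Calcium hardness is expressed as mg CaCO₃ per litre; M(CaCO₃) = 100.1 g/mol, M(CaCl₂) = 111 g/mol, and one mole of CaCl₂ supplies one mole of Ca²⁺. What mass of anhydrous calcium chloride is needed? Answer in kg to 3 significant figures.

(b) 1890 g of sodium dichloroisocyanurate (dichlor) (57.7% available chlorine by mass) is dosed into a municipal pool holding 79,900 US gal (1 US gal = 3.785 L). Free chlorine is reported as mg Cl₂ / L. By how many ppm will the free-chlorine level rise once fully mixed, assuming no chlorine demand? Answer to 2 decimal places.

(a) 1.10 kg; (b) 3.61 ppm

(a) Hardness to add: (123 − 73) = 50 mg/L as CaCO₃ × 19,800 L = 990 g as CaCO₃.
(a) Moles of Ca²⁺ (1 mol Ca²⁺ ≡ 1 mol CaCO₃): 990 / 100.1 g/mol = 9.89 mol.
(a) Mass of CaCl₂: 9.89 × 111 = 1098 g.

(b) Volume: 79,900 US gal × 3.785 L/gal = 302,422 L.
(b) Available chlorine delivered: 1890 g × 0.577 = 1091 g as Cl₂.
(b) Concentration rise: 1091 g / 302,422 L = 3.606 mg/L = 3.61 ppm.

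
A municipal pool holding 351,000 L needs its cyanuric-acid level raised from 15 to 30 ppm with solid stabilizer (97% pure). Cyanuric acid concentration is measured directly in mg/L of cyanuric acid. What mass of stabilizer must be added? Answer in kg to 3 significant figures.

5.43 kg

CYA to add: (30 − 15) = 15 mg/L × 351,000 L = 5265 g cyanuric acid.
At 97% purity: 5265 / 0.97 = 5428 g product.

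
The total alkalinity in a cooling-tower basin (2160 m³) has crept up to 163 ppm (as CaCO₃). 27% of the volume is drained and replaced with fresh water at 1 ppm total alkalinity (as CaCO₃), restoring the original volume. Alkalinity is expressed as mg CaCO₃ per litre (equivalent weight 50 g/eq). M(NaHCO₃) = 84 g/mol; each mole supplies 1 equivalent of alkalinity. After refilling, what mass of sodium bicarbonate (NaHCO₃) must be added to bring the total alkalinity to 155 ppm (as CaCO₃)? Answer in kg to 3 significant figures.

130 kg

Volume: 2160 m³ = 2,160,000 L.
After draining 27% and refilling: 163 × 0.73 + 1 × 0.27 = 119.26 ppm.
Deficit to target: 155 − 119.26 = 35.74 mg/L.
As CaCO₃: 35.74 mg/L × 2,160,000 L = 77,200 g; ÷ 50 g/eq ÷ 1 = 1544 mol NaHCO₃.
Mass: 1544 × 84 = 129,700 g.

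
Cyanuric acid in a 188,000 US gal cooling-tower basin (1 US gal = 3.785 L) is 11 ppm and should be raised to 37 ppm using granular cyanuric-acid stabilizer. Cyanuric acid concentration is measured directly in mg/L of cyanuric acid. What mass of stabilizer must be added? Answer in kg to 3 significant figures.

18.5 kg

Volume: 188,000 US gal × 3.785 L/gal = 711,580 L.
CYA to add: (37 − 11) = 26 mg/L × 711,580 L = 18,500 g cyanuric acid.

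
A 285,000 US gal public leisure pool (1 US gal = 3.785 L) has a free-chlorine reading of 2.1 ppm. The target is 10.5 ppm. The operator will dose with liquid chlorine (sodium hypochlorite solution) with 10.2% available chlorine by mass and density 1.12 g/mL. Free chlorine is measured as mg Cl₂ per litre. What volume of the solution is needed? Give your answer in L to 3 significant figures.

Volume: 285,000 US gal × 3.785 L/gal = 1,078,725 L.
Chlorine deficit: 10.5 − 2.1 = 8.4 ppm = 8.4 mg/L as Cl₂.
Cl₂ equivalent needed: 8.4 mg/L × 1,078,725 L = 9,061,000 mg = 9061 g.
Product at 10.2% available chlorine: 9061 / 0.102 = 88,840 g.
Volume at density 1.12 g/mL: 88,840 g ÷ 1.12 g/mL = 79,320 mL.

79.3 L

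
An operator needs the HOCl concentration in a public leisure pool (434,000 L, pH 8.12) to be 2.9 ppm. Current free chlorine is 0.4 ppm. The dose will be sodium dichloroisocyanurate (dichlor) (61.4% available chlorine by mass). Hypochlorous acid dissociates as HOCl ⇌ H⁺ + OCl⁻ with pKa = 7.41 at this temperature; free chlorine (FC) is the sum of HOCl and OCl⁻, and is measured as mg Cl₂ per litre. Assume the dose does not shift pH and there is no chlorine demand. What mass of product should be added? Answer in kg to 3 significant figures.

[OCl⁻]/[HOCl] = 10^(pH − pKa) = 10^(8.12 − 7.41) = 5.129; fraction as HOCl = 1/(1 + 5.129) = 0.1632.
Free chlorine required for 2.9 ppm HOCl: 2.9 / 0.1632 = 17.77 ppm.
FC to add: 17.77 − 0.4 = 17.37 mg/L as Cl₂.
Cl₂ equivalent: 17.37 mg/L × 434,000 L = 7540 g.
Product at 61.4% available Cl: 7540 / 0.614 = 12,280 g.

12.3 kg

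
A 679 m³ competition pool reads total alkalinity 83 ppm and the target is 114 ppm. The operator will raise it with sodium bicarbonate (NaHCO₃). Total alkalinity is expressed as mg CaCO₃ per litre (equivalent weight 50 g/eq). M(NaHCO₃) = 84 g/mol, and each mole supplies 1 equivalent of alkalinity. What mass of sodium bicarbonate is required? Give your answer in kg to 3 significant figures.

Volume: 679 m³ = 679,000 L.
Alkalinity to add: (114 − 83) = 31 mg/L as CaCO₃ × 679,000 L = 21,050 g as CaCO₃.
Equivalents: 21,050 g ÷ 50 g/eq = 421 eq.
NaHCO₃ supplies 1 eq per mole → 421 mol.
Mass: 421 mol × 84 g/mol = 35,360 g.

35.4 kg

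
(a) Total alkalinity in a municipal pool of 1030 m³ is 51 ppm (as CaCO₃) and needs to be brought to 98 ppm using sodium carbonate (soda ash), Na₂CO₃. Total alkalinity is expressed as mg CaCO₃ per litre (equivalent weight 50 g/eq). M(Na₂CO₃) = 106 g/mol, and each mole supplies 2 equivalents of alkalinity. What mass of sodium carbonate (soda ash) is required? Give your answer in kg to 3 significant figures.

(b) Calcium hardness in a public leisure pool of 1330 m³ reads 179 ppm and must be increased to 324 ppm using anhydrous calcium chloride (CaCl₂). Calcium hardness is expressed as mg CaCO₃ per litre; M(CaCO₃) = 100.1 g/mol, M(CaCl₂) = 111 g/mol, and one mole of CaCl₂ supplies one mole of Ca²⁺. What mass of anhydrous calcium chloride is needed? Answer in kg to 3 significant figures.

(a) Volume: 1030 m³ = 1,030,000 L.
(a) Alkalinity to add: (98 − 51) = 47 mg/L as CaCO₃ × 1,030,000 L = 48,410 g as CaCO₃.
(a) Equivalents: 48,410 g ÷ 50 g/eq = 968.2 eq.
(a) Each mole of Na₂CO₃ supplies 2 eq, so 968.2 / 2 = 484.1 mol.
(a) Mass: 484.1 mol × 106 g/mol = 51,310 g.

(b) Volume: 1330 m³ = 1,330,000 L.
(b) Hardness to add: (324 − 179) = 145 mg/L as CaCO₃ × 1,330,000 L = 192,800 g as CaCO₃.
(b) Moles of Ca²⁺ (1 mol Ca²⁺ ≡ 1 mol CaCO₃): 192,800 / 100.1 g/mol = 1927 mol.
(b) Mass of CaCl₂: 1927 × 111 = 213,800 g.

(a) 51.3 kg; (b) 214 kg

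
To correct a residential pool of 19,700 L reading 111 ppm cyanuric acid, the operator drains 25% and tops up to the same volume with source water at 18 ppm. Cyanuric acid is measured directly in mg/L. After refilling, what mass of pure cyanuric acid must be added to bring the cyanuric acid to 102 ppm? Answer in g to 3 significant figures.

After draining 25% and refilling: 111 × 0.75 + 18 × 0.25 = 87.75 ppm.
Deficit to target: 102 − 87.75 = 14.25 mg/L.
Mass: 14.25 mg/L × 19,700 L = 280.7 g cyanuric acid.

281 g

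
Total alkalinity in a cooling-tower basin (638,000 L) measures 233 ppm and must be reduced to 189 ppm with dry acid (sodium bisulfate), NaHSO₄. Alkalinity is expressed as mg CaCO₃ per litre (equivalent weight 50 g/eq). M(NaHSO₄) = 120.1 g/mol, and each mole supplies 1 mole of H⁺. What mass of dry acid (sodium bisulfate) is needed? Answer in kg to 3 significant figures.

67.4 kg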